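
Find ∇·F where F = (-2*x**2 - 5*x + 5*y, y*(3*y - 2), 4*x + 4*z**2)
-4*x + 6*y + 8*z - 7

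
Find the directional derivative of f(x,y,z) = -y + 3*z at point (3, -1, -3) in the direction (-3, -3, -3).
-2*sqrt(3)/3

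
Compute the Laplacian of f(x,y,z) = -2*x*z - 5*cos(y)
5*cos(y)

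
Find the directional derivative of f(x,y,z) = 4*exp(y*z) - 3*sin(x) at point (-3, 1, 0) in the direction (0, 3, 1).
2*sqrt(10)/5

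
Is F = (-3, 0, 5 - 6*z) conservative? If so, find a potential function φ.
Yes, F is conservative. φ = -3*x - 3*z**2 + 5*z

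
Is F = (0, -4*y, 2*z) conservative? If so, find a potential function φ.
Yes, F is conservative. φ = -2*y**2 + z**2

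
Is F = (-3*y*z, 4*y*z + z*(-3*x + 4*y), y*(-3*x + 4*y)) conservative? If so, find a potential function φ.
Yes, F is conservative. φ = y*z*(-3*x + 4*y)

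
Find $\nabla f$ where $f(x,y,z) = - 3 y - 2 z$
(0, -3, -2)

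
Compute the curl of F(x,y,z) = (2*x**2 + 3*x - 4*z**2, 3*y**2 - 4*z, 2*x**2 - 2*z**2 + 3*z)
(4, -4*x - 8*z, 0)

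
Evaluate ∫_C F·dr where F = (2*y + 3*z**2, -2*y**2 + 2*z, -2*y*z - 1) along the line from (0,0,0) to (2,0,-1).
3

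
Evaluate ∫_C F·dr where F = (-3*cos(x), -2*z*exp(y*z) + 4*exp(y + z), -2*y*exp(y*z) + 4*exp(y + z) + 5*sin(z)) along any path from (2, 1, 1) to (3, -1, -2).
-6*exp(2) - 3*sin(3) + 4*exp(-3) - 5*cos(2) + 5*cos(1) + 3*sin(2) + 2*E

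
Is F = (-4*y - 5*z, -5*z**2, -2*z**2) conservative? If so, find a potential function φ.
No, ∇×F = (10*z, -5, 4) ≠ 0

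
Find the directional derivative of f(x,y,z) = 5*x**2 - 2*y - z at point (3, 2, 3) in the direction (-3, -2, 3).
-89*sqrt(22)/22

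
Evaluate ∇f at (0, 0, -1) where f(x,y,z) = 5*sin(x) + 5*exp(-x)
(0, 0, 0)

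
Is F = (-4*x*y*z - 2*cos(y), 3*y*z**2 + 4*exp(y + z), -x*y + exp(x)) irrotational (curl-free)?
No, ∇×F = (-x - 6*y*z - 4*exp(y + z), -4*x*y + y - exp(x), 4*x*z - 2*sin(y))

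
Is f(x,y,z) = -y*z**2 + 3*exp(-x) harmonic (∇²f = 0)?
No, ∇²f = -2*y + 3*exp(-x)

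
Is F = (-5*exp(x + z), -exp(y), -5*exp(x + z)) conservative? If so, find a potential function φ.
Yes, F is conservative. φ = -exp(y) - 5*exp(x + z)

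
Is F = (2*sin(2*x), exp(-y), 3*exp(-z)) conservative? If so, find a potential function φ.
Yes, F is conservative. φ = -cos(2*x) - 3*exp(-z) - exp(-y)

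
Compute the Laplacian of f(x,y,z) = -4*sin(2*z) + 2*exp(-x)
16*sin(2*z) + 2*exp(-x)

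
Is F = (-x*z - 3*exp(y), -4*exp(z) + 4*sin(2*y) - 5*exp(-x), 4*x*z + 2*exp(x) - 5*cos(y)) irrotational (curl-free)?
No, ∇×F = (4*exp(z) + 5*sin(y), -x - 4*z - 2*exp(x), 3*exp(y) + 5*exp(-x))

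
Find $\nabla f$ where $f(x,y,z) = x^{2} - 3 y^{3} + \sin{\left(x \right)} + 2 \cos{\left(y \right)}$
(2*x + cos(x), -9*y**2 - 2*sin(y), 0)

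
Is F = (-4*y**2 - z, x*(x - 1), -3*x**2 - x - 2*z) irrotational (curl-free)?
No, ∇×F = (0, 6*x, 2*x + 8*y - 1)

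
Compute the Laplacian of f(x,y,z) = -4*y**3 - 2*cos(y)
-24*y + 2*cos(y)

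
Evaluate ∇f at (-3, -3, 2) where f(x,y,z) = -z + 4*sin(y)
(0, 4*cos(3), -1)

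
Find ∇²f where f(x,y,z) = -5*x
0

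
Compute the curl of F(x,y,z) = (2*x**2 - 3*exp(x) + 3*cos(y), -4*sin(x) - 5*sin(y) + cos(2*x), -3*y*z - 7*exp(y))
(-3*z - 7*exp(y), 0, -2*sin(2*x) + 3*sin(y) - 4*cos(x))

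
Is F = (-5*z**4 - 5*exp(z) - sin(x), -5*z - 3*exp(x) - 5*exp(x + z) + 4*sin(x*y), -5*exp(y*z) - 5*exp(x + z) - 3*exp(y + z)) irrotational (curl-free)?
No, ∇×F = (-5*z*exp(y*z) + 5*exp(x + z) - 3*exp(y + z) + 5, -20*z**3 - 5*exp(z) + 5*exp(x + z), 4*y*cos(x*y) - 3*exp(x) - 5*exp(x + z))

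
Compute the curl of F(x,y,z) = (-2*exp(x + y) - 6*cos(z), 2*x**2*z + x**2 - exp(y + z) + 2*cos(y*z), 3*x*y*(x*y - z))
(6*x**2*y - 2*x**2 - 3*x*z + 2*y*sin(y*z) + exp(y + z), -6*x*y**2 + 3*y*z + 6*sin(z), 4*x*z + 2*x + 2*exp(x + y))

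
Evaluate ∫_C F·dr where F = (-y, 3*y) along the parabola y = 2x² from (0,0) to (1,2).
16/3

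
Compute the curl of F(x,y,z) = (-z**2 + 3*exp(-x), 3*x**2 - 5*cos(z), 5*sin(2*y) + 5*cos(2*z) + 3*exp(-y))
(-5*sin(z) + 10*cos(2*y) - 3*exp(-y), -2*z, 6*x)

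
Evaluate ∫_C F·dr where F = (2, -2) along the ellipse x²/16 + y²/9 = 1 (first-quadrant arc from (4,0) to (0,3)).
-14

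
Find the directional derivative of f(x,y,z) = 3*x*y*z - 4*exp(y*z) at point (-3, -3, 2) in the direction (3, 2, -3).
sqrt(22)*(-171*exp(6) - 52)*exp(-6)/22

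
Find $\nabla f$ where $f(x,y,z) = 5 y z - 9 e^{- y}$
(0, 5*z + 9*exp(-y), 5*y)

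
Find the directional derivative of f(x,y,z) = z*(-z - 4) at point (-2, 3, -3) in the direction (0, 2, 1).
2*sqrt(5)/5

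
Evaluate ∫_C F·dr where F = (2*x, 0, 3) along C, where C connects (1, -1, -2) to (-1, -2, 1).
9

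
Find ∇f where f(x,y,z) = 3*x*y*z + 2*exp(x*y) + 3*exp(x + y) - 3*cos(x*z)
(3*y*z + 2*y*exp(x*y) + 3*z*sin(x*z) + 3*exp(x + y), 3*x*z + 2*x*exp(x*y) + 3*exp(x + y), 3*x*(y + sin(x*z)))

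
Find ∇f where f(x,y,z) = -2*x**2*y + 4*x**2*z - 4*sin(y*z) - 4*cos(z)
(4*x*(-y + 2*z), -2*x**2 - 4*z*cos(y*z), 4*x**2 - 4*y*cos(y*z) + 4*sin(z))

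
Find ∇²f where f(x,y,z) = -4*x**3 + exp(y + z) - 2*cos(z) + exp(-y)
(2*(-12*x + exp(y + z) + cos(z))*exp(y) + 1)*exp(-y)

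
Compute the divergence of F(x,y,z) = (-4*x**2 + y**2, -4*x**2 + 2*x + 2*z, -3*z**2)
-8*x - 6*z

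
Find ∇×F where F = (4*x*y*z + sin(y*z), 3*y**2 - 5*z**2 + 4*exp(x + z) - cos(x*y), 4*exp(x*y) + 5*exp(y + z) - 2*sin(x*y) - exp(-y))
(((4*x*exp(x*y) - 2*x*cos(x*y) + 10*z - 4*exp(x + z) + 5*exp(y + z))*exp(y) + 1)*exp(-y), y*(4*x - 4*exp(x*y) + 2*cos(x*y) + cos(y*z)), -4*x*z + y*sin(x*y) - z*cos(y*z) + 4*exp(x + z))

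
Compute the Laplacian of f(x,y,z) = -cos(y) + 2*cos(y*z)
-2*y**2*cos(y*z) - 2*z**2*cos(y*z) + cos(y)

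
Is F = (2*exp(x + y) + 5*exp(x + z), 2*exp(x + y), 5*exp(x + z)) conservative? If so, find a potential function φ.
Yes, F is conservative. φ = 2*exp(x + y) + 5*exp(x + z)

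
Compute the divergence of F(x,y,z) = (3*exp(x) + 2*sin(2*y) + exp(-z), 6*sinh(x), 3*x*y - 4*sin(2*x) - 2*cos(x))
3*exp(x)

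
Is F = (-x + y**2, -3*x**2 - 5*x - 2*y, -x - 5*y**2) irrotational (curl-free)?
No, ∇×F = (-10*y, 1, -6*x - 2*y - 5)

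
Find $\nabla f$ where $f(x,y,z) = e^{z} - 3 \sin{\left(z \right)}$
(0, 0, exp(z) - 3*cos(z))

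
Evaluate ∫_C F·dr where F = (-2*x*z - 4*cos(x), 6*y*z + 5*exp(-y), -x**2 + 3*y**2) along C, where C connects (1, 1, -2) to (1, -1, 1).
6 - 10*sinh(1)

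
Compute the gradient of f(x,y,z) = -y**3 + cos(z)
(0, -3*y**2, -sin(z))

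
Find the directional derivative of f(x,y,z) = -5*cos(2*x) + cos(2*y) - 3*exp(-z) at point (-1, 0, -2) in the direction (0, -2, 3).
9*sqrt(13)*exp(2)/13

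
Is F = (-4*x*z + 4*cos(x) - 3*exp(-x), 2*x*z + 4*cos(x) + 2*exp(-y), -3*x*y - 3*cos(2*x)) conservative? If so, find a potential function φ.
No, ∇×F = (-5*x, -4*x + 3*y - 6*sin(2*x), 2*z - 4*sin(x)) ≠ 0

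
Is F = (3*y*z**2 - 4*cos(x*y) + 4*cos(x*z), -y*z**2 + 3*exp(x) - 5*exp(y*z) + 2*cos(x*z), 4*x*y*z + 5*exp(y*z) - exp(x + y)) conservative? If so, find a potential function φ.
No, ∇×F = (4*x*z + 2*x*sin(x*z) + 2*y*z + 5*y*exp(y*z) + 5*z*exp(y*z) - exp(x + y), -4*x*sin(x*z) + 2*y*z + exp(x + y), -4*x*sin(x*y) - 3*z**2 - 2*z*sin(x*z) + 3*exp(x)) ≠ 0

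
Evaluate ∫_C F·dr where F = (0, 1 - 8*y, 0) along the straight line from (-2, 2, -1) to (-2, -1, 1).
9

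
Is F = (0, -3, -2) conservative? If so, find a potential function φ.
Yes, F is conservative. φ = -3*y - 2*z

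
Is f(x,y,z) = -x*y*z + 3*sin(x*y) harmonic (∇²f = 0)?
No, ∇²f = -3*(x**2 + y**2)*sin(x*y)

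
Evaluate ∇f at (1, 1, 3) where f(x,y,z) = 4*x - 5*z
(4, 0, -5)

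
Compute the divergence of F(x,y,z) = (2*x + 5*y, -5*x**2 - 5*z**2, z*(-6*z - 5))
-12*z - 3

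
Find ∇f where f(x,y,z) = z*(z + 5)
(0, 0, 2*z + 5)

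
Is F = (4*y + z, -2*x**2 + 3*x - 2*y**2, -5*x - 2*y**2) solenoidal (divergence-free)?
No, ∇·F = -4*y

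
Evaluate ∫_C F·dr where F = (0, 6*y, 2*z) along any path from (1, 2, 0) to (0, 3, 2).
19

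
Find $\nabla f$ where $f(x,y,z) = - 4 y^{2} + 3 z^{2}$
(0, -8*y, 6*z)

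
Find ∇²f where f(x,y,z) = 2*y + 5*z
0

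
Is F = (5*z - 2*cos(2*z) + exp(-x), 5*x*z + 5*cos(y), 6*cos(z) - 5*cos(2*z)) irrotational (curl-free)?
No, ∇×F = (-5*x, 4*sin(2*z) + 5, 5*z)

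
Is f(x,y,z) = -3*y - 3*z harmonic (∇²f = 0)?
Yes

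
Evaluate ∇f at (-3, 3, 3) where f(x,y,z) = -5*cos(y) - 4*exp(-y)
(0, 4*exp(-3) + 5*sin(3), 0)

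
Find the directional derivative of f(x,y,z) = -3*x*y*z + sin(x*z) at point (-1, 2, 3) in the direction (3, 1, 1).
sqrt(11)*(-39 + 8*cos(3))/11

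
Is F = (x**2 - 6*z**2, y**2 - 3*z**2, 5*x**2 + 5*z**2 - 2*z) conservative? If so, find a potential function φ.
No, ∇×F = (6*z, -10*x - 12*z, 0) ≠ 0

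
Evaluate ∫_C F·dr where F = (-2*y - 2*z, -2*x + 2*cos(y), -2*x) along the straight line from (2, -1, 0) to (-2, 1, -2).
-8 + 4*sin(1)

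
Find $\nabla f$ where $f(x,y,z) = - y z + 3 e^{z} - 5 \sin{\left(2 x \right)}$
(-10*cos(2*x), -z, -y + 3*exp(z))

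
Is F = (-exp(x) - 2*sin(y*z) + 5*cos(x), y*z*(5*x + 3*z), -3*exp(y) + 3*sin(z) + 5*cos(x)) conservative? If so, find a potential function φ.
No, ∇×F = (-5*x*y - 6*y*z - 3*exp(y), -2*y*cos(y*z) + 5*sin(x), z*(5*y + 2*cos(y*z))) ≠ 0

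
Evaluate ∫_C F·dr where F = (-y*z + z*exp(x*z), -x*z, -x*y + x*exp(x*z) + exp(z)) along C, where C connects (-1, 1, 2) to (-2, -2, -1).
-exp(-2) + exp(-1) + 2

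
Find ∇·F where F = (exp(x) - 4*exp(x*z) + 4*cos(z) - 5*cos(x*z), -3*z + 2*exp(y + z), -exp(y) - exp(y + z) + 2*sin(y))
-4*z*exp(x*z) + 5*z*sin(x*z) + exp(x) + exp(y + z)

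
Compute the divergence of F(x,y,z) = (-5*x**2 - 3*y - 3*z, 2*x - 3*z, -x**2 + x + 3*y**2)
-10*x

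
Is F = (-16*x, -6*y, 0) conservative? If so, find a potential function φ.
Yes, F is conservative. φ = -8*x**2 - 3*y**2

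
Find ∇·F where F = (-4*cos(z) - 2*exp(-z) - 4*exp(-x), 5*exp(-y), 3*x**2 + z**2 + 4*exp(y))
2*z - 5*exp(-y) + 4*exp(-x)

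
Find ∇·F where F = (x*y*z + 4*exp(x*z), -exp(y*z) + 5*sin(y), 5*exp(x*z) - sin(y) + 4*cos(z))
5*x*exp(x*z) + y*z + 4*z*exp(x*z) - z*exp(y*z) - 4*sin(z) + 5*cos(y)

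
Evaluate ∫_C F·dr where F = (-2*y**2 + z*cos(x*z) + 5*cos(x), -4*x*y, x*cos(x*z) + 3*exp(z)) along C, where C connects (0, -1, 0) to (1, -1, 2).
-5 + sin(2) + 5*sin(1) + 3*exp(2)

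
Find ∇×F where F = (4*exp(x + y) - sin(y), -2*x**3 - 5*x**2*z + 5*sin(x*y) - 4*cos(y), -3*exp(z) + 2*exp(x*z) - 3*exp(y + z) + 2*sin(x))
(5*x**2 - 3*exp(y + z), -2*z*exp(x*z) - 2*cos(x), -6*x**2 - 10*x*z + 5*y*cos(x*y) - 4*exp(x + y) + cos(y))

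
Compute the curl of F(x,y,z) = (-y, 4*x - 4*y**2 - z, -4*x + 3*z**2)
(1, 4, 5)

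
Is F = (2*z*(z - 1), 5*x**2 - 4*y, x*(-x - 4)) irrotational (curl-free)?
No, ∇×F = (0, 2*x + 4*z + 2, 10*x)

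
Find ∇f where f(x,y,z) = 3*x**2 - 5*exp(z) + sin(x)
(6*x + cos(x), 0, -5*exp(z))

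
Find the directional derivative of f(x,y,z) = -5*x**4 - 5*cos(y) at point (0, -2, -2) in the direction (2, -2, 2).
5*sqrt(3)*sin(2)/3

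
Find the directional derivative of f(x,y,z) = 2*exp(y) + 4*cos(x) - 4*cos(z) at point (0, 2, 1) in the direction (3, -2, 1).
2*sqrt(14)*(-exp(2) + sin(1))/7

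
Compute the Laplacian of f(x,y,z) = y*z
0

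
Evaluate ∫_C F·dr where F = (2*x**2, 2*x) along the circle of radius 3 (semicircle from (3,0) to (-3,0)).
-36 + 9*pi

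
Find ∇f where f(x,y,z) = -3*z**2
(0, 0, -6*z)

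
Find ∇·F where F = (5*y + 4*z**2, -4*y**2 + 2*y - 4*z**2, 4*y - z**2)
-8*y - 2*z + 2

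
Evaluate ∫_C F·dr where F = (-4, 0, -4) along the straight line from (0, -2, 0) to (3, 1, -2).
-4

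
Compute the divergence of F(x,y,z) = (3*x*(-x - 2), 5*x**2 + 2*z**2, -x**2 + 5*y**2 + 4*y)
-6*x - 6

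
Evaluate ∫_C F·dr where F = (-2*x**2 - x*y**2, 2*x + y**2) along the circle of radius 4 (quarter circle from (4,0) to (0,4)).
8*pi + 128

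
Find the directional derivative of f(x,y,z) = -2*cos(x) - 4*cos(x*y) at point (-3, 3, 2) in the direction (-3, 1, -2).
3*sqrt(14)*(sin(3) + 8*sin(9))/7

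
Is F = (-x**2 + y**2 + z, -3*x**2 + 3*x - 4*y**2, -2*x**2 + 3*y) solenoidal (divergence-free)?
No, ∇·F = -2*x - 8*y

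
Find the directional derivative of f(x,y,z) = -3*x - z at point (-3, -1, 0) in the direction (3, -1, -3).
-6*sqrt(19)/19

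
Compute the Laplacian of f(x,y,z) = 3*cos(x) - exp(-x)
-3*cos(x) - exp(-x)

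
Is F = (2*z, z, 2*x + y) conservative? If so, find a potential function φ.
Yes, F is conservative. φ = z*(2*x + y)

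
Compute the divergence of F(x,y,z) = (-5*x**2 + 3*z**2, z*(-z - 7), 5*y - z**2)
-10*x - 2*z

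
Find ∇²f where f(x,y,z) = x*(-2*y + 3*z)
0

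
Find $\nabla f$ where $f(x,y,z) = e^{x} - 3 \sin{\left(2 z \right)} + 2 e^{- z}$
(exp(x), 0, -6*cos(2*z) - 2*exp(-z))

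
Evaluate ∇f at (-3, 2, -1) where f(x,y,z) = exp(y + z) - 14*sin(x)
(-14*cos(3), E, E)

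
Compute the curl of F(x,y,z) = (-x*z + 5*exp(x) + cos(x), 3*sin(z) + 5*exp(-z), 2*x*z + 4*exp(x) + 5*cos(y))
(-5*sin(y) - 3*cos(z) + 5*exp(-z), -x - 2*z - 4*exp(x), 0)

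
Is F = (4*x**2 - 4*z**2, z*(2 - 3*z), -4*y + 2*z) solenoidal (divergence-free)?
No, ∇·F = 8*x + 2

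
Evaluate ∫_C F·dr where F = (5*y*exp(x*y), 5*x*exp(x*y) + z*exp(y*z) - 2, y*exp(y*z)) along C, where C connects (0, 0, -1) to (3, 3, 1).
-12 + exp(3) + 5*exp(9)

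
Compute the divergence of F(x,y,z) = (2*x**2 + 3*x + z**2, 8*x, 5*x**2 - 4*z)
4*x - 1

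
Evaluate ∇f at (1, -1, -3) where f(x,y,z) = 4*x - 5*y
(4, -5, 0)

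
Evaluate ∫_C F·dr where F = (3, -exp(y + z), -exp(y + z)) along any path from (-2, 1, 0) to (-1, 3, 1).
-exp(4) + E + 3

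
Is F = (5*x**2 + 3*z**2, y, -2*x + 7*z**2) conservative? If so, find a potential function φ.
No, ∇×F = (0, 6*z + 2, 0) ≠ 0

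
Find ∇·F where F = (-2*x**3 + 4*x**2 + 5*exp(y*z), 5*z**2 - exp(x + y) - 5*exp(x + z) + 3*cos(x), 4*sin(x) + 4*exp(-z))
-6*x**2 + 8*x - exp(x + y) - 4*exp(-z)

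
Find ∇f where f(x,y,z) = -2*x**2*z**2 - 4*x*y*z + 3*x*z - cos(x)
(-4*x*z**2 - 4*y*z + 3*z + sin(x), -4*x*z, x*(-4*x*z - 4*y + 3))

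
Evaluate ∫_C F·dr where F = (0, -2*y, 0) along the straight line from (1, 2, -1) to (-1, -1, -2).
3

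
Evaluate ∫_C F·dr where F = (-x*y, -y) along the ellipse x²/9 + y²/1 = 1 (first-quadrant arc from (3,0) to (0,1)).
5/2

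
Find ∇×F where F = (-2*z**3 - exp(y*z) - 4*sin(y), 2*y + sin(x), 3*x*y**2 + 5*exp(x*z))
(6*x*y, -3*y**2 - y*exp(y*z) - 6*z**2 - 5*z*exp(x*z), z*exp(y*z) + cos(x) + 4*cos(y))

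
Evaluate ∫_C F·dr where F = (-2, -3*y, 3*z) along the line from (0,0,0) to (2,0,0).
-4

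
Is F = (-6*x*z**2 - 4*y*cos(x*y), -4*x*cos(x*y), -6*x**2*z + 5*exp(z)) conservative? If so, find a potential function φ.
Yes, F is conservative. φ = -3*x**2*z**2 + 5*exp(z) - 4*sin(x*y)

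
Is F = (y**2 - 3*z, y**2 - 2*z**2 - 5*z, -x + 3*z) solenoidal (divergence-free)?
No, ∇·F = 2*y + 3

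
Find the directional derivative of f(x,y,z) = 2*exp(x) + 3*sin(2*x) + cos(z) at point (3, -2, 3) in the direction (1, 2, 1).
sqrt(6)*(-sin(3)/6 + cos(6) + exp(3)/3)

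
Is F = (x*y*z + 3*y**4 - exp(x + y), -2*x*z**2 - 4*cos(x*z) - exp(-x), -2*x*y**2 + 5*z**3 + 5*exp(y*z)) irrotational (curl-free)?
No, ∇×F = (-4*x*y + 4*x*z - 4*x*sin(x*z) + 5*z*exp(y*z), y*(x + 2*y), -x*z - 12*y**3 - 2*z**2 + 4*z*sin(x*z) + exp(x + y) + exp(-x))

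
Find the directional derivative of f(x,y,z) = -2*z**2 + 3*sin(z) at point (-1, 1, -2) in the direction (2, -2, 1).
cos(2) + 8/3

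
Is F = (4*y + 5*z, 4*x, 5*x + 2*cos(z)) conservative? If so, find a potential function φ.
Yes, F is conservative. φ = 4*x*y + 5*x*z + 2*sin(z)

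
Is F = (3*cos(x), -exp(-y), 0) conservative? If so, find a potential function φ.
Yes, F is conservative. φ = 3*sin(x) + exp(-y)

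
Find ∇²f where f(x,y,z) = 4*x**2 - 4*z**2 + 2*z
0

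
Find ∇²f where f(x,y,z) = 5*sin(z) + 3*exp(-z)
-5*sin(z) + 3*exp(-z)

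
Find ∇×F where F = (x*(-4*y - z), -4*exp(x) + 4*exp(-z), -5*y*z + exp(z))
(-5*z + 4*exp(-z), -x, 4*x - 4*exp(x))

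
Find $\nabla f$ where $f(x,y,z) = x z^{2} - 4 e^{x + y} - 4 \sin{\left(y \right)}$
(z**2 - 4*exp(x + y), -4*exp(x + y) - 4*cos(y), 2*x*z)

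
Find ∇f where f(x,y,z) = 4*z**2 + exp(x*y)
(y*exp(x*y), x*exp(x*y), 8*z)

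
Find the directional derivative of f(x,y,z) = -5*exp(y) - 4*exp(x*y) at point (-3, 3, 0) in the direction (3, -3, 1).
3*sqrt(19)*(-24 + 5*exp(12))*exp(-9)/19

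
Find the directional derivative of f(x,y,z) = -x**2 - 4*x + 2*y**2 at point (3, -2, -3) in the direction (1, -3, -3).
14*sqrt(19)/19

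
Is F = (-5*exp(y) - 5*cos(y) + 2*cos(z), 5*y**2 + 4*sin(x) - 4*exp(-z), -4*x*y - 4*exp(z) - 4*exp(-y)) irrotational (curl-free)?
No, ∇×F = (-4*x - 4*exp(-z) + 4*exp(-y), 4*y - 2*sin(z), 5*exp(y) - 5*sin(y) + 4*cos(x))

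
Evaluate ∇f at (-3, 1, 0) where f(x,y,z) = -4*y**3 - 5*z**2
(0, -12, 0)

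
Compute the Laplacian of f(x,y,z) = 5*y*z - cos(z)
cos(z)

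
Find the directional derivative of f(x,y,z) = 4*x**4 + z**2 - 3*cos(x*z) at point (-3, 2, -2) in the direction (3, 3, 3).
-sqrt(3)*(15*sin(6) + 436)/3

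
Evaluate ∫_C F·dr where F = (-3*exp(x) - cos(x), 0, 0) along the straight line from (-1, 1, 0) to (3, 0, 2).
-3*exp(3) - sin(1) - sin(3) + 3*exp(-1)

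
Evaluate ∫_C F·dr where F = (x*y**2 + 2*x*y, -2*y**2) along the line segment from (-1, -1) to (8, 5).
1011/2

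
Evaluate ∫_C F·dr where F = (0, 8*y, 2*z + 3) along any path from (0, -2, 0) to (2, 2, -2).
-2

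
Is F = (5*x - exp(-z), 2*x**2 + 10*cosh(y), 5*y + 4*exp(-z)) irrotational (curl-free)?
No, ∇×F = (5, exp(-z), 4*x)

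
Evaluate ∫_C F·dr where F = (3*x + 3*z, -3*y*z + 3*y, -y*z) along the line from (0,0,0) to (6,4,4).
86/3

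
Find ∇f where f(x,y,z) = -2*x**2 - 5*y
(-4*x, -5, 0)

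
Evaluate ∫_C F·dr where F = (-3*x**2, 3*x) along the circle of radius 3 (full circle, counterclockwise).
27*pi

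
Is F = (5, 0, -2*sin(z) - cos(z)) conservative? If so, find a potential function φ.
Yes, F is conservative. φ = 5*x - sin(z) + 2*cos(z)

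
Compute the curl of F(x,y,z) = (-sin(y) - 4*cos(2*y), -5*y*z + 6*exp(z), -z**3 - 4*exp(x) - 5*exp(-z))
(5*y - 6*exp(z), 4*exp(x), -8*sin(2*y) + cos(y))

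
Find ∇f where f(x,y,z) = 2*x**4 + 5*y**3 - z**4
(8*x**3, 15*y**2, -4*z**3)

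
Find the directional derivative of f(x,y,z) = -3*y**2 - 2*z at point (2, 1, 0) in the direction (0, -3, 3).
2*sqrt(2)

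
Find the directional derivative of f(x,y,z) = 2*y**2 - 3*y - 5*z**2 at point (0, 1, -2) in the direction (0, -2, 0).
-1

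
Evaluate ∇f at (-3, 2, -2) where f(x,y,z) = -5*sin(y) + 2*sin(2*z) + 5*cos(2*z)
(0, -5*cos(2), 10*sin(4) + 4*cos(4))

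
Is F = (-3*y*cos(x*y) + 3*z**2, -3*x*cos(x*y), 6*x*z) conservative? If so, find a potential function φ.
Yes, F is conservative. φ = 3*x*z**2 - 3*sin(x*y)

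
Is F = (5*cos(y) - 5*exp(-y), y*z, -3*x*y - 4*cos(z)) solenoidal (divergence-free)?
No, ∇·F = z + 4*sin(z)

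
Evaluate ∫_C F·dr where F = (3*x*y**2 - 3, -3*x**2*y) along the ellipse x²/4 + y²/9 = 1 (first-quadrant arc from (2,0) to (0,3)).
-48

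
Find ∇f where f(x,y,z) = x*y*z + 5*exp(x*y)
(y*(z + 5*exp(x*y)), x*(z + 5*exp(x*y)), x*y)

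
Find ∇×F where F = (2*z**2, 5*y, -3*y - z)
(-3, 4*z, 0)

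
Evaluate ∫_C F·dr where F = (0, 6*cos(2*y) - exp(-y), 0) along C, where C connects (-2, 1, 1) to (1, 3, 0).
(3*(-sin(2) + sin(6))*exp(3) - exp(2) + 1)*exp(-3)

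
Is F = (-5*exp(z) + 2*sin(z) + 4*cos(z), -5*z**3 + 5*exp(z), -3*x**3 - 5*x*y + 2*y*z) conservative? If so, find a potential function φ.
No, ∇×F = (-5*x + 15*z**2 + 2*z - 5*exp(z), 9*x**2 + 5*y - 5*exp(z) - 4*sin(z) + 2*cos(z), 0) ≠ 0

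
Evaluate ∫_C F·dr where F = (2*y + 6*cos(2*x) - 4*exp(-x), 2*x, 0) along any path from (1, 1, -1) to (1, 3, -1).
4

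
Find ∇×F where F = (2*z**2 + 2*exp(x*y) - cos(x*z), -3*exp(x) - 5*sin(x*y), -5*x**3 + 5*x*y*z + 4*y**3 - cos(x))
(5*x*z + 12*y**2, 15*x**2 + x*sin(x*z) - 5*y*z + 4*z - sin(x), -2*x*exp(x*y) - 5*y*cos(x*y) - 3*exp(x))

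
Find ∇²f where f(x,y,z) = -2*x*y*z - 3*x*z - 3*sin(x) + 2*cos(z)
3*sin(x) - 2*cos(z)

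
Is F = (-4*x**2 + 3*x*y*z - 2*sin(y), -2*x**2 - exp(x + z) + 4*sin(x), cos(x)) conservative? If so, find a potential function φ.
No, ∇×F = (exp(x + z), 3*x*y + sin(x), -3*x*z - 4*x - exp(x + z) + 4*cos(x) + 2*cos(y)) ≠ 0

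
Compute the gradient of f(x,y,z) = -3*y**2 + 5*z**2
(0, -6*y, 10*z)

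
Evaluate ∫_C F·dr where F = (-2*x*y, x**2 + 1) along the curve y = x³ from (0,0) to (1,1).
6/5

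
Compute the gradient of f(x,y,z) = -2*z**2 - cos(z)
(0, 0, -4*z + sin(z))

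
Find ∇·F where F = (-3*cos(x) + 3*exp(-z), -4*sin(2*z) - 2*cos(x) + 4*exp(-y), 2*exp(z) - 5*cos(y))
2*exp(z) + 3*sin(x) - 4*exp(-y)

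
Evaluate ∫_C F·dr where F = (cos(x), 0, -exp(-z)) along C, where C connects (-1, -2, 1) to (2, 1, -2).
-exp(-1) + sin(1) + sin(2) + exp(2)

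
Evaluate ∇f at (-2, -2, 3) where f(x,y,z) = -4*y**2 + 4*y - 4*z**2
(0, 20, -24)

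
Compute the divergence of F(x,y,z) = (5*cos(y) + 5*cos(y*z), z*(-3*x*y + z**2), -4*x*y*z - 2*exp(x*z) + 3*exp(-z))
(x*(-4*y - 3*z - 2*exp(x*z))*exp(z) - 3)*exp(-z)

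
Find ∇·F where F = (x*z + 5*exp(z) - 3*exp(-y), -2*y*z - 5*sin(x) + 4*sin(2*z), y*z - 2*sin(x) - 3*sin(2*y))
y - z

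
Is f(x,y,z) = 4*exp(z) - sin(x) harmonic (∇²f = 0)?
No, ∇²f = 4*exp(z) + sin(x)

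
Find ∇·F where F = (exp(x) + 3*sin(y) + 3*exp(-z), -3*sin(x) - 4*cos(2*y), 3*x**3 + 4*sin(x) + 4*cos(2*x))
exp(x) + 8*sin(2*y)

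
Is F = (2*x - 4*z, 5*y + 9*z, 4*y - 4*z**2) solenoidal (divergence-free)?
No, ∇·F = 7 - 8*z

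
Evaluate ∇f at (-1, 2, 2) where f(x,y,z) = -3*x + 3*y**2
(-3, 12, 0)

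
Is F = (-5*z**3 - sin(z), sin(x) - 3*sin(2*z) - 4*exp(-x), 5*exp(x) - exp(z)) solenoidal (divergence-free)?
No, ∇·F = -exp(z)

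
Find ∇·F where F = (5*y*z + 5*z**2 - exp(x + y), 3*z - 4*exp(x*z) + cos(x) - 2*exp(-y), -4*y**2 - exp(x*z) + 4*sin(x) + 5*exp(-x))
-x*exp(x*z) - exp(x + y) + 2*exp(-y)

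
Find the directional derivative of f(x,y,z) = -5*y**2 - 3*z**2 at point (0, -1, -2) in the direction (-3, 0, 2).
24*sqrt(13)/13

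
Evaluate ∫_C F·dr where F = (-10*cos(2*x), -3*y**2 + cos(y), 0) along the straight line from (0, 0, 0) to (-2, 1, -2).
5*sin(4) - 1 + sin(1)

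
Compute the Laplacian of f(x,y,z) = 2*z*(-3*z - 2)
-12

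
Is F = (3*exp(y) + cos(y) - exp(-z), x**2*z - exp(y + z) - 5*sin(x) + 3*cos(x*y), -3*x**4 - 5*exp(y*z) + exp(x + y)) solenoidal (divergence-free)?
No, ∇·F = -3*x*sin(x*y) - 5*y*exp(y*z) - exp(y + z)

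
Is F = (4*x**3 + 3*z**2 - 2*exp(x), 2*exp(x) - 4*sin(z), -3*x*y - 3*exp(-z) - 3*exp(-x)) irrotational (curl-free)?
No, ∇×F = (-3*x + 4*cos(z), 3*y + 6*z - 3*exp(-x), 2*exp(x))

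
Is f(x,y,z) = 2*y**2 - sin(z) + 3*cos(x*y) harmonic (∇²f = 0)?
No, ∇²f = -3*x**2*cos(x*y) - 3*y**2*cos(x*y) + sin(z) + 4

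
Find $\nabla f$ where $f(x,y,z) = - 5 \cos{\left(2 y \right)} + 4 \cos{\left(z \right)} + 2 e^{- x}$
(-2*exp(-x), 10*sin(2*y), -4*sin(z))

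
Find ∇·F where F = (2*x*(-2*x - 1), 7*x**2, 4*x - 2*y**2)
-8*x - 2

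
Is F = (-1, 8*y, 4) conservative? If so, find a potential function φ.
Yes, F is conservative. φ = -x + 4*y**2 + 4*z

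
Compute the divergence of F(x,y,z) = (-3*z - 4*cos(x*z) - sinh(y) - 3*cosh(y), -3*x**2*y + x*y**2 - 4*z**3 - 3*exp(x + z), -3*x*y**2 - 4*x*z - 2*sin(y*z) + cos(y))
-3*x**2 + 2*x*y - 4*x - 2*y*cos(y*z) + 4*z*sin(x*z)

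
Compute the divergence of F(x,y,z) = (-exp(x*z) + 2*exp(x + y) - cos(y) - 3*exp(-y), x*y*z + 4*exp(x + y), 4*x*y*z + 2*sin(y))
4*x*y + x*z - z*exp(x*z) + 6*exp(x + y)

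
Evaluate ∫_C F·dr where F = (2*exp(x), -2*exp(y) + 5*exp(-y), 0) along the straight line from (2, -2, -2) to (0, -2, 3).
2 - 2*exp(2)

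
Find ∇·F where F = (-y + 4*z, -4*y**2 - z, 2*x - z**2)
-8*y - 2*z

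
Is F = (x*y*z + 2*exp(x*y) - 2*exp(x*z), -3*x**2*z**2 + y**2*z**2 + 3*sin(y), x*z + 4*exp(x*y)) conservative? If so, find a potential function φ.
No, ∇×F = (6*x**2*z + 4*x*exp(x*y) - 2*y**2*z, x*y - 2*x*exp(x*z) - 4*y*exp(x*y) - z, x*(-6*z**2 - z - 2*exp(x*y))) ≠ 0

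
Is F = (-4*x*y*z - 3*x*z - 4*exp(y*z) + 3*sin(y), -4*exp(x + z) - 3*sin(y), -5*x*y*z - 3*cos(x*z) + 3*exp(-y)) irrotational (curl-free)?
No, ∇×F = (-5*x*z + 4*exp(x + z) - 3*exp(-y), -4*x*y - 3*x + 5*y*z - 4*y*exp(y*z) - 3*z*sin(x*z), 4*x*z + 4*z*exp(y*z) - 4*exp(x + z) - 3*cos(y))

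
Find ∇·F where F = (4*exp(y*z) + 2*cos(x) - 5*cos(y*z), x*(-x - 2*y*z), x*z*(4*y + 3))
-2*x*z + x*(4*y + 3) - 2*sin(x)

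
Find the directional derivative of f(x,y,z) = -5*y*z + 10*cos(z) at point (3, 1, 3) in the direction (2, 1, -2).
-5/3 + 20*sin(3)/3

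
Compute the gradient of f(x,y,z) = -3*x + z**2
(-3, 0, 2*z)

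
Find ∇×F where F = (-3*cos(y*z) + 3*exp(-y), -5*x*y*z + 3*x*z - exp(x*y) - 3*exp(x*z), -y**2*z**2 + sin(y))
(5*x*y + 3*x*exp(x*z) - 3*x - 2*y*z**2 + cos(y), 3*y*sin(y*z), -5*y*z - y*exp(x*y) - 3*z*exp(x*z) - 3*z*sin(y*z) + 3*z + 3*exp(-y))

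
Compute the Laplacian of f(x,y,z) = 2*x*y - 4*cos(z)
4*cos(z)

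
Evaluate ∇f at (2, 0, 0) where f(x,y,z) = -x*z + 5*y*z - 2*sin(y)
(0, -2, -2)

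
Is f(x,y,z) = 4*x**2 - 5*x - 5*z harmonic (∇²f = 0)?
No, ∇²f = 8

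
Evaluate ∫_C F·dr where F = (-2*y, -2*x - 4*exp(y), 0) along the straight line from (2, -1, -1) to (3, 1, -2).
-10 - 8*sinh(1)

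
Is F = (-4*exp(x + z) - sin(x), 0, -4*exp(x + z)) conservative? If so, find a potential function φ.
Yes, F is conservative. φ = -4*exp(x + z) + cos(x)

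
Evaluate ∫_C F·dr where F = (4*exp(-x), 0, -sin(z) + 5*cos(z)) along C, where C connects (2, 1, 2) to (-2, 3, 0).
-8*sinh(2) - 5*sin(2) - cos(2) + 1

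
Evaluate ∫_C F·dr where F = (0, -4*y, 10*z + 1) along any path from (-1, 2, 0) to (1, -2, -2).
18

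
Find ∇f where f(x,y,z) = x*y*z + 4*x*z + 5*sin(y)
(z*(y + 4), x*z + 5*cos(y), x*(y + 4))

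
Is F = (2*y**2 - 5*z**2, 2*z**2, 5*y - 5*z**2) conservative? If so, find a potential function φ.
No, ∇×F = (5 - 4*z, -10*z, -4*y) ≠ 0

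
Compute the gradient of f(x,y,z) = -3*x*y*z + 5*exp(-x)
(-3*y*z - 5*exp(-x), -3*x*z, -3*x*y)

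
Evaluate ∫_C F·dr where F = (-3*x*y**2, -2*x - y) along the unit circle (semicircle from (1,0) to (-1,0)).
-pi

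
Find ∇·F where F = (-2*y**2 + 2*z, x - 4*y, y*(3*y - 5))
-4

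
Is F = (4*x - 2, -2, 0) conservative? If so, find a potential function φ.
Yes, F is conservative. φ = 2*x**2 - 2*x - 2*y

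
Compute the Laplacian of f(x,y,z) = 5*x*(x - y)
10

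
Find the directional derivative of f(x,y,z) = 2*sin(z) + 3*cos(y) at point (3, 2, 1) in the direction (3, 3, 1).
sqrt(19)*(-9*sin(2) + 2*cos(1))/19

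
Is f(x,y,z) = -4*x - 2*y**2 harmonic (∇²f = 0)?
No, ∇²f = -4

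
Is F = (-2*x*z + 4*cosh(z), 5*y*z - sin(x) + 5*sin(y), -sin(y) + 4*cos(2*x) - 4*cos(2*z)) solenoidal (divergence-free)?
No, ∇·F = 3*z + 8*sin(2*z) + 5*cos(y)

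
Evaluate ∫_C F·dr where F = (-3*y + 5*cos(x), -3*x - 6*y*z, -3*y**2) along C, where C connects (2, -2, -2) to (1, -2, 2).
-54 - 5*sin(2) + 5*sin(1)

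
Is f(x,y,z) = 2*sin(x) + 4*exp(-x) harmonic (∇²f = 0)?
No, ∇²f = -2*sin(x) + 4*exp(-x)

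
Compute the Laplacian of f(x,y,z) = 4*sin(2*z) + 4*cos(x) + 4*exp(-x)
-16*sin(2*z) - 4*cos(x) + 4*exp(-x)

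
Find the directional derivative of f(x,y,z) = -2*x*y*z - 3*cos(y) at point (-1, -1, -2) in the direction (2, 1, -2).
-8/3 - sin(1)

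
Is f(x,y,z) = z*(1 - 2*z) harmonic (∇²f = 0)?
No, ∇²f = -4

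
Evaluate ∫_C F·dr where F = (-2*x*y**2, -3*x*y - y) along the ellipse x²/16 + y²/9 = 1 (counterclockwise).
0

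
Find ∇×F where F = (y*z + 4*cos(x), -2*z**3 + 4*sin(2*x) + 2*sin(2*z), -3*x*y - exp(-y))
(-3*x + 6*z**2 - 4*cos(2*z) + exp(-y), 4*y, -z + 8*cos(2*x))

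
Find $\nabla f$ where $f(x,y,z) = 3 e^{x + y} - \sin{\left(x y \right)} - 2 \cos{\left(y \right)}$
(-y*cos(x*y) + 3*exp(x + y), -x*cos(x*y) + 3*exp(x + y) + 2*sin(y), 0)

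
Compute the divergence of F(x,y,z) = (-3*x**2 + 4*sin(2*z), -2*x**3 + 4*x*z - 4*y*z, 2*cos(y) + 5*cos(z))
-6*x - 4*z - 5*sin(z)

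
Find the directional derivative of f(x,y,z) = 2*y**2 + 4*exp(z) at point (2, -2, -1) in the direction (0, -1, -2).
-8*sqrt(5)*(1 - E)*exp(-1)/5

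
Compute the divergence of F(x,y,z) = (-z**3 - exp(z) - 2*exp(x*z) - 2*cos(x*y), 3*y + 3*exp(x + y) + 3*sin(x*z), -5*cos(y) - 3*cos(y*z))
2*y*sin(x*y) + 3*y*sin(y*z) - 2*z*exp(x*z) + 3*exp(x + y) + 3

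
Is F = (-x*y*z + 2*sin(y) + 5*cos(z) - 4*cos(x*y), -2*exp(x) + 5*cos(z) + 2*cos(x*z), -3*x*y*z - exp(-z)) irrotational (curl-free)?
No, ∇×F = (-3*x*z + 2*x*sin(x*z) + 5*sin(z), -x*y + 3*y*z - 5*sin(z), x*z - 4*x*sin(x*y) - 2*z*sin(x*z) - 2*exp(x) - 2*cos(y))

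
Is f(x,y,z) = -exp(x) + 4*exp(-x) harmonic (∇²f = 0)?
No, ∇²f = -exp(x) + 4*exp(-x)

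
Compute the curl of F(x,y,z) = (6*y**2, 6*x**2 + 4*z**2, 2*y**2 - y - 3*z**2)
(4*y - 8*z - 1, 0, 12*x - 12*y)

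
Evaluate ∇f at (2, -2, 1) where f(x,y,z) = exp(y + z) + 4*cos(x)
(-4*sin(2), exp(-1), exp(-1))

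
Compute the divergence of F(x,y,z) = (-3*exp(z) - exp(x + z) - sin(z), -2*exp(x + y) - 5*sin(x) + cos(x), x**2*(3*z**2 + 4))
6*x**2*z - 2*exp(x + y) - exp(x + z)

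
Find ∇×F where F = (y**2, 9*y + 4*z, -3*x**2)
(-4, 6*x, -2*y)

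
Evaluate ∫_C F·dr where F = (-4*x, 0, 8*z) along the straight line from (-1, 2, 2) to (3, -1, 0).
-32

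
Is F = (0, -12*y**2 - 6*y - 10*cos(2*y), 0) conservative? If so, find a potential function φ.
Yes, F is conservative. φ = -4*y**3 - 3*y**2 - 5*sin(2*y)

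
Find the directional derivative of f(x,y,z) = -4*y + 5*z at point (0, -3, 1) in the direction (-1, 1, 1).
sqrt(3)/3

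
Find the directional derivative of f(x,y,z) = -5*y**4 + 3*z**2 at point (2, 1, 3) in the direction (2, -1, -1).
sqrt(6)/3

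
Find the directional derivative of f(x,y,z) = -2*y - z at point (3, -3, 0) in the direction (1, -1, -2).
2*sqrt(6)/3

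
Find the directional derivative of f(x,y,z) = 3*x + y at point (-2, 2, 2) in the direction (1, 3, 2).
3*sqrt(14)/7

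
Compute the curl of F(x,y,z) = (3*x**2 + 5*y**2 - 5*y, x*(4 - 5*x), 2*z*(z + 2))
(0, 0, -10*x - 10*y + 9)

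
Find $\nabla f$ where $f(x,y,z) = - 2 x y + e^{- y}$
(-2*y, -2*x - exp(-y), 0)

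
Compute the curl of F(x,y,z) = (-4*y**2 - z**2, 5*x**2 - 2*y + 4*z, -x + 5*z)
(-4, 1 - 2*z, 10*x + 8*y)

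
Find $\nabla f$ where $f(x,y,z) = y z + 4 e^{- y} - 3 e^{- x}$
(3*exp(-x), z - 4*exp(-y), y)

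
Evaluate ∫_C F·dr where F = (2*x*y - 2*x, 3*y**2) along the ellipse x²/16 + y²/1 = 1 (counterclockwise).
0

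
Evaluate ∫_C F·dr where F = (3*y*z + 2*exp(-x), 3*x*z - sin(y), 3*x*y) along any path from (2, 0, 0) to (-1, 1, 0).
-2*E - 1 + 2*exp(-2) + cos(1)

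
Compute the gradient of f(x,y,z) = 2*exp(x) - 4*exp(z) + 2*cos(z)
(2*exp(x), 0, -4*exp(z) - 2*sin(z))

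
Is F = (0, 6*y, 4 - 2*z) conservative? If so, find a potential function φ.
Yes, F is conservative. φ = 3*y**2 - z**2 + 4*z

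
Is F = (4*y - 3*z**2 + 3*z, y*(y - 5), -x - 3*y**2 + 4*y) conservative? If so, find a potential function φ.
No, ∇×F = (4 - 6*y, 4 - 6*z, -4) ≠ 0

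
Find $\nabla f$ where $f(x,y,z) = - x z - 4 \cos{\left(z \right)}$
(-z, 0, -x + 4*sin(z))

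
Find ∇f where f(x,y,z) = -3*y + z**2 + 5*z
(0, -3, 2*z + 5)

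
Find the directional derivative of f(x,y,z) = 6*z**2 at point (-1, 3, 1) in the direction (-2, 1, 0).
0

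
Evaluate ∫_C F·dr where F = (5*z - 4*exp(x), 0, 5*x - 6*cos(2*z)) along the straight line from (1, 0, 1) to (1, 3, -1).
-10 + 6*sin(2)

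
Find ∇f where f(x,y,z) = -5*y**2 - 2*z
(0, -10*y, -2)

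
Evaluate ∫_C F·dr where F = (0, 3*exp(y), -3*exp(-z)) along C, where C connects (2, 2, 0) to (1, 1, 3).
-3*exp(2) - 3 + 3*exp(-3) + 3*E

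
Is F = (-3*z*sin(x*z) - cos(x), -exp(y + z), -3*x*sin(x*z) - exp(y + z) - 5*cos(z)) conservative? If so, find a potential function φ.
Yes, F is conservative. φ = -exp(y + z) - sin(x) - 5*sin(z) + 3*cos(x*z)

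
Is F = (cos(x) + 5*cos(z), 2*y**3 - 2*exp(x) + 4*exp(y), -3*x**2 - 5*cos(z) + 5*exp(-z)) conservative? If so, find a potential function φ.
No, ∇×F = (0, 6*x - 5*sin(z), -2*exp(x)) ≠ 0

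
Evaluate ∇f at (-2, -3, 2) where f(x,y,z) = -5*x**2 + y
(20, 1, 0)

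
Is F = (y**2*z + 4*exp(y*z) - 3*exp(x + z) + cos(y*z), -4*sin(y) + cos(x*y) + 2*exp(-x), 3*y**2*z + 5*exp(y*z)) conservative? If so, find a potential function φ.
No, ∇×F = (z*(6*y + 5*exp(y*z)), y**2 + 4*y*exp(y*z) - y*sin(y*z) - 3*exp(x + z), -2*y*z - y*sin(x*y) - 4*z*exp(y*z) + z*sin(y*z) - 2*exp(-x)) ≠ 0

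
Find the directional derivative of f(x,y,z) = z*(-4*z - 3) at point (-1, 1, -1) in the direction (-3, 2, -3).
-15*sqrt(22)/22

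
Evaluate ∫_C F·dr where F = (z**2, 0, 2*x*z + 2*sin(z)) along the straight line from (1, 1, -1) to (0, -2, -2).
-1 - 2*cos(2) + 2*cos(1)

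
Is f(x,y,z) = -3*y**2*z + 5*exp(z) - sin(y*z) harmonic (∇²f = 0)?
No, ∇²f = y**2*sin(y*z) + z*(z*sin(y*z) - 6) + 5*exp(z)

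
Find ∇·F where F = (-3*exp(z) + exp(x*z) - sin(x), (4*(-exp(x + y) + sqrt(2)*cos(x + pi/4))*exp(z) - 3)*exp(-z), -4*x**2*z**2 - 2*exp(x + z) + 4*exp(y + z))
-8*x**2*z + z*exp(x*z) - 4*exp(x + y) - 2*exp(x + z) + 4*exp(y + z) - cos(x)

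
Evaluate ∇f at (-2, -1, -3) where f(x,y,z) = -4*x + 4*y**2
(-4, -8, 0)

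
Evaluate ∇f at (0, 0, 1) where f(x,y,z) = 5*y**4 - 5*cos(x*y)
(0, 0, 0)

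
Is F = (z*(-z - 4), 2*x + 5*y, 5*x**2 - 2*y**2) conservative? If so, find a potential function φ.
No, ∇×F = (-4*y, -10*x - 2*z - 4, 2) ≠ 0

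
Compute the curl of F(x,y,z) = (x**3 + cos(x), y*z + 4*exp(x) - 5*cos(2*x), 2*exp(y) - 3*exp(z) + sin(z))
(-y + 2*exp(y), 0, 4*exp(x) + 10*sin(2*x))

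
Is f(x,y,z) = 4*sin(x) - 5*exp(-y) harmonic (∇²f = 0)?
No, ∇²f = -4*sin(x) - 5*exp(-y)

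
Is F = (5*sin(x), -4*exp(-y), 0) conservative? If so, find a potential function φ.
Yes, F is conservative. φ = -5*cos(x) + 4*exp(-y)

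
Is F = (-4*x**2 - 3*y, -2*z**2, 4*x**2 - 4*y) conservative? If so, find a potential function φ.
No, ∇×F = (4*z - 4, -8*x, 3) ≠ 0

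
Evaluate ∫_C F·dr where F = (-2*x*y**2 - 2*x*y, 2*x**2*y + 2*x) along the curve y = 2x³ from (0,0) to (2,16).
2672/5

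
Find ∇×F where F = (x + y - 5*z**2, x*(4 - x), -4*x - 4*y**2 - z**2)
(-8*y, 4 - 10*z, 3 - 2*x)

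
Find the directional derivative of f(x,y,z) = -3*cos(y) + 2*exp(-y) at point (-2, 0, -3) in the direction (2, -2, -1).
4/3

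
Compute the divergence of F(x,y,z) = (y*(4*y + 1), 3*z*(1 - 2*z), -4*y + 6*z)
6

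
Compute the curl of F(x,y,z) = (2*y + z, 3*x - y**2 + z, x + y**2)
(2*y - 1, 0, 1)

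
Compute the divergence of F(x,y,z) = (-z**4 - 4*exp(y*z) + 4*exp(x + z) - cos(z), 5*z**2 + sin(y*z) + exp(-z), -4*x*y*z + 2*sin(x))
-4*x*y + z*cos(y*z) + 4*exp(x + z)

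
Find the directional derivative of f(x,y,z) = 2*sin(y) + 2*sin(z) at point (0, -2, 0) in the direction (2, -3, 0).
-6*sqrt(13)*cos(2)/13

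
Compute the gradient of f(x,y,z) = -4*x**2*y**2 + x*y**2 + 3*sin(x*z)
(-8*x*y**2 + y**2 + 3*z*cos(x*z), 2*x*y*(1 - 4*x), 3*x*cos(x*z))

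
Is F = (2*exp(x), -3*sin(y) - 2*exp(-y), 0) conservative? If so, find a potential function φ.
Yes, F is conservative. φ = 2*exp(x) + 3*cos(y) + 2*exp(-y)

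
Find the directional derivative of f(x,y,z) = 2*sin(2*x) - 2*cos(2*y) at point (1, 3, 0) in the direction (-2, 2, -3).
8*sqrt(17)*(sin(6) - cos(2))/17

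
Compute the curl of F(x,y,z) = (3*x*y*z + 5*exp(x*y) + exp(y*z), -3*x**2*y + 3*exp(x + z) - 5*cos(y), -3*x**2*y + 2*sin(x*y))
(-3*x**2 + 2*x*cos(x*y) - 3*exp(x + z), y*(9*x + exp(y*z) - 2*cos(x*y)), -6*x*y - 3*x*z - 5*x*exp(x*y) - z*exp(y*z) + 3*exp(x + z))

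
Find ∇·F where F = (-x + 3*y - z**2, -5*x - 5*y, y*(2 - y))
-6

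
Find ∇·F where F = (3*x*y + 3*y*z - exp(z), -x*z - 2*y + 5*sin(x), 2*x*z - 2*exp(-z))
2*x + 3*y - 2 + 2*exp(-z)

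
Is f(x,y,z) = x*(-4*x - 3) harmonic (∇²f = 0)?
No, ∇²f = -8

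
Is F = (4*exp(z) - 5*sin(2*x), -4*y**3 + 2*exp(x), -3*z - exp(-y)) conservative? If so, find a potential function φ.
No, ∇×F = (exp(-y), 4*exp(z), 2*exp(x)) ≠ 0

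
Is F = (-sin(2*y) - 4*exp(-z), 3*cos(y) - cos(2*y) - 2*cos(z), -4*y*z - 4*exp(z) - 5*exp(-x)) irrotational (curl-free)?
No, ∇×F = (-4*z - 2*sin(z), 4*exp(-z) - 5*exp(-x), 2*cos(2*y))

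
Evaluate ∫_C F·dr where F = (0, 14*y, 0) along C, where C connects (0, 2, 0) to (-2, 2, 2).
0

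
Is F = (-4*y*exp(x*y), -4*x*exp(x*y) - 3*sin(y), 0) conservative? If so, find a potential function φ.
Yes, F is conservative. φ = -4*exp(x*y) + 3*cos(y)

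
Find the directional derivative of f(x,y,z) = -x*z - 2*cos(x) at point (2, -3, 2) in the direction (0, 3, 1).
-sqrt(10)/5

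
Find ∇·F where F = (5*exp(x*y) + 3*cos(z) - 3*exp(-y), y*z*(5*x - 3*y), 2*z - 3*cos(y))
5*x*z - 6*y*z + 5*y*exp(x*y) + 2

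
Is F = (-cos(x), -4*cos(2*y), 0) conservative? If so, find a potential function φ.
Yes, F is conservative. φ = -sin(x) - 2*sin(2*y)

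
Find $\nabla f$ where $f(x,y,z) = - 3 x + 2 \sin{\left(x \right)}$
(2*cos(x) - 3, 0, 0)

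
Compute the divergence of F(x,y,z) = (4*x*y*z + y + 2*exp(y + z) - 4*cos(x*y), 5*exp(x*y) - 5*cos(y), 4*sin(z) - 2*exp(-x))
5*x*exp(x*y) + 4*y*z + 4*y*sin(x*y) + 5*sin(y) + 4*cos(z)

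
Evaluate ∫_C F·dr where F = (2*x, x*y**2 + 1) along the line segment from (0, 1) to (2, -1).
4/3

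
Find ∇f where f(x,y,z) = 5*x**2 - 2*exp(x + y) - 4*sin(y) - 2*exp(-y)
(10*x - 2*exp(x + y), -2*exp(x + y) - 4*cos(y) + 2*exp(-y), 0)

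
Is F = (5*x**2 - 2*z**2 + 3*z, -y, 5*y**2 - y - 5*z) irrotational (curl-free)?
No, ∇×F = (10*y - 1, 3 - 4*z, 0)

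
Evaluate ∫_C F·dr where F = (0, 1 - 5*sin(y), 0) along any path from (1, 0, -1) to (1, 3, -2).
5*cos(3) - 2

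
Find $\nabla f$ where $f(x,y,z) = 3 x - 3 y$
(3, -3, 0)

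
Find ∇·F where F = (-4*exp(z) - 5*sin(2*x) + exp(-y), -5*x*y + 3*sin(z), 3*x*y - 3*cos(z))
-5*x + 3*sin(z) - 10*cos(2*x)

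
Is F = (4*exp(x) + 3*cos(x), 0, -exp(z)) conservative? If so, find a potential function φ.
Yes, F is conservative. φ = 4*exp(x) - exp(z) + 3*sin(x)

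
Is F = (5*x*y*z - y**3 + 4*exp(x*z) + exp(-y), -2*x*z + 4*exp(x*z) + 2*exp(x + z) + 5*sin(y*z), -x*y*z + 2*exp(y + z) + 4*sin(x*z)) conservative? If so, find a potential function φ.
No, ∇×F = (-x*z - 4*x*exp(x*z) + 2*x - 5*y*cos(y*z) - 2*exp(x + z) + 2*exp(y + z), 5*x*y + 4*x*exp(x*z) + y*z - 4*z*cos(x*z), -5*x*z + 3*y**2 + 4*z*exp(x*z) - 2*z + 2*exp(x + z) + exp(-y)) ≠ 0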